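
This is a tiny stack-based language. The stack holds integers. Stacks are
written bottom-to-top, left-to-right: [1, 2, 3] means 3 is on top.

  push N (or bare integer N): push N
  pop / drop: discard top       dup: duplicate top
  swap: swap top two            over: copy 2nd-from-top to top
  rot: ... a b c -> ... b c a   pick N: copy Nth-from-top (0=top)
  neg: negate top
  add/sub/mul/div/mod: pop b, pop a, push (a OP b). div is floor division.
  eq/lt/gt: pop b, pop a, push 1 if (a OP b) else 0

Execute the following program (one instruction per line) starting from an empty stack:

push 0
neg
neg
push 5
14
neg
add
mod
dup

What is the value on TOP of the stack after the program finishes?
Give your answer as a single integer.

Answer: 0

Derivation:
After 'push 0': [0]
After 'neg': [0]
After 'neg': [0]
After 'push 5': [0, 5]
After 'push 14': [0, 5, 14]
After 'neg': [0, 5, -14]
After 'add': [0, -9]
After 'mod': [0]
After 'dup': [0, 0]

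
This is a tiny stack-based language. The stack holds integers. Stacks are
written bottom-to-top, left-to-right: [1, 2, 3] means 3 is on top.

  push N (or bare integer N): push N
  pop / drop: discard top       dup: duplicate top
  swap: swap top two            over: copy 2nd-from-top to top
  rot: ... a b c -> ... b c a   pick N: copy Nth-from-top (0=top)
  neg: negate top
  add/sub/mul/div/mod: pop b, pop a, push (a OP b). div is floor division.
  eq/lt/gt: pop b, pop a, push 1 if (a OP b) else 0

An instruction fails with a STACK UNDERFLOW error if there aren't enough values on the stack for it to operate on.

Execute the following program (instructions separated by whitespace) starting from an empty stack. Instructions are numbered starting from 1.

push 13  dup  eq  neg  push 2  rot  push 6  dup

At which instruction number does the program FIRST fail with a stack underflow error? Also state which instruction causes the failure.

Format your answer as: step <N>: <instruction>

Answer: step 6: rot

Derivation:
Step 1 ('push 13'): stack = [13], depth = 1
Step 2 ('dup'): stack = [13, 13], depth = 2
Step 3 ('eq'): stack = [1], depth = 1
Step 4 ('neg'): stack = [-1], depth = 1
Step 5 ('push 2'): stack = [-1, 2], depth = 2
Step 6 ('rot'): needs 3 value(s) but depth is 2 — STACK UNDERFLOW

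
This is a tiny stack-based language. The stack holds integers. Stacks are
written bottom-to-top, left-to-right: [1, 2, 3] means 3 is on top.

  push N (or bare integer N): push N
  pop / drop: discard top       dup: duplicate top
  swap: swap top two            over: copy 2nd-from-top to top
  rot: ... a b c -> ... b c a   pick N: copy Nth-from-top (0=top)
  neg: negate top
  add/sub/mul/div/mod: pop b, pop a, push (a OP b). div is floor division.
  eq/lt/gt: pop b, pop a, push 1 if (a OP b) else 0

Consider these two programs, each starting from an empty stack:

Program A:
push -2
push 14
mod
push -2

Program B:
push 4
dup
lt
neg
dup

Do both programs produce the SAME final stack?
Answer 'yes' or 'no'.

Answer: no

Derivation:
Program A trace:
  After 'push -2': [-2]
  After 'push 14': [-2, 14]
  After 'mod': [12]
  After 'push -2': [12, -2]
Program A final stack: [12, -2]

Program B trace:
  After 'push 4': [4]
  After 'dup': [4, 4]
  After 'lt': [0]
  After 'neg': [0]
  After 'dup': [0, 0]
Program B final stack: [0, 0]
Same: no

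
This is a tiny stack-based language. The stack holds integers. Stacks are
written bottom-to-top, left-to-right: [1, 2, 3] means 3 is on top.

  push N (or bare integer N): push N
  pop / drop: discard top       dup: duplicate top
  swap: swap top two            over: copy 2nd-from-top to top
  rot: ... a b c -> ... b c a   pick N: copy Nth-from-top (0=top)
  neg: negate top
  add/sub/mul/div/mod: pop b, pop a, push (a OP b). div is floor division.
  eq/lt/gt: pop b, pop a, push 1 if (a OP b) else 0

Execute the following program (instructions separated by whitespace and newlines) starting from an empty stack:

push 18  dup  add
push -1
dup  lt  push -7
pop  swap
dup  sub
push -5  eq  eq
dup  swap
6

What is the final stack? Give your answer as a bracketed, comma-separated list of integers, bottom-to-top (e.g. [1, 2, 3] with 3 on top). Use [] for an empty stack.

After 'push 18': [18]
After 'dup': [18, 18]
After 'add': [36]
After 'push -1': [36, -1]
After 'dup': [36, -1, -1]
After 'lt': [36, 0]
After 'push -7': [36, 0, -7]
After 'pop': [36, 0]
After 'swap': [0, 36]
After 'dup': [0, 36, 36]
After 'sub': [0, 0]
After 'push -5': [0, 0, -5]
After 'eq': [0, 0]
After 'eq': [1]
After 'dup': [1, 1]
After 'swap': [1, 1]
After 'push 6': [1, 1, 6]

Answer: [1, 1, 6]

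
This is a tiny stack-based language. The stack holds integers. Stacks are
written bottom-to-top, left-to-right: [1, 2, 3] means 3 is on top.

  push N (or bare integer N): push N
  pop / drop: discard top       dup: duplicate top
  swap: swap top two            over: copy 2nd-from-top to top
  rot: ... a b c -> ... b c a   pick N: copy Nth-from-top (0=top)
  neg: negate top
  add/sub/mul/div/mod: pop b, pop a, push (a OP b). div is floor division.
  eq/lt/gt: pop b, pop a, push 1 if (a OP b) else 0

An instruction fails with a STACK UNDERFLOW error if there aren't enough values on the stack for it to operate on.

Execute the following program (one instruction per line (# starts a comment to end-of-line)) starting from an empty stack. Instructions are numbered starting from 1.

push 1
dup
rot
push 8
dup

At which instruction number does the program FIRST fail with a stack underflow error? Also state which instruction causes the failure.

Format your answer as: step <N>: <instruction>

Answer: step 3: rot

Derivation:
Step 1 ('push 1'): stack = [1], depth = 1
Step 2 ('dup'): stack = [1, 1], depth = 2
Step 3 ('rot'): needs 3 value(s) but depth is 2 — STACK UNDERFLOW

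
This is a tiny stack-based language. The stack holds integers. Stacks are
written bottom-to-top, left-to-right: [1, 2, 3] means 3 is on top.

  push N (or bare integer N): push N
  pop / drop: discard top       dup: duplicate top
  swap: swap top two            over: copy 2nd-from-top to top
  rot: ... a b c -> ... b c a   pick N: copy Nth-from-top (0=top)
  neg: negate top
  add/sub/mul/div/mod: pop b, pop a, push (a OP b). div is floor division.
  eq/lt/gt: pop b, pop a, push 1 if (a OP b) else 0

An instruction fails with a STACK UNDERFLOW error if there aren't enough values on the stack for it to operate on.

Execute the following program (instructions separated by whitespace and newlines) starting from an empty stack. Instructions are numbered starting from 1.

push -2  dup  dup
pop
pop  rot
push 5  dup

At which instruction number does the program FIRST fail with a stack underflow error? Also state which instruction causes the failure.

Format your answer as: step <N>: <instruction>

Answer: step 6: rot

Derivation:
Step 1 ('push -2'): stack = [-2], depth = 1
Step 2 ('dup'): stack = [-2, -2], depth = 2
Step 3 ('dup'): stack = [-2, -2, -2], depth = 3
Step 4 ('pop'): stack = [-2, -2], depth = 2
Step 5 ('pop'): stack = [-2], depth = 1
Step 6 ('rot'): needs 3 value(s) but depth is 1 — STACK UNDERFLOW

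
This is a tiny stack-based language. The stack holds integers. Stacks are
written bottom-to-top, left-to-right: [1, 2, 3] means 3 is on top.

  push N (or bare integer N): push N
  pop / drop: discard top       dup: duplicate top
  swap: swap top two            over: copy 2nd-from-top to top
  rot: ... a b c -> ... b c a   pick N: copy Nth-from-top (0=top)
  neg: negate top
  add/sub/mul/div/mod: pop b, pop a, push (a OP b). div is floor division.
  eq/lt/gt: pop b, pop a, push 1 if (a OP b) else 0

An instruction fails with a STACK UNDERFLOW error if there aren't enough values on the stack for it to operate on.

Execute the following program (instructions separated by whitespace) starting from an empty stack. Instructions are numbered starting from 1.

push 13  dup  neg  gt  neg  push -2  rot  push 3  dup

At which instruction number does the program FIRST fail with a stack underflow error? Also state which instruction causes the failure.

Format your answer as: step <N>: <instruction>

Step 1 ('push 13'): stack = [13], depth = 1
Step 2 ('dup'): stack = [13, 13], depth = 2
Step 3 ('neg'): stack = [13, -13], depth = 2
Step 4 ('gt'): stack = [1], depth = 1
Step 5 ('neg'): stack = [-1], depth = 1
Step 6 ('push -2'): stack = [-1, -2], depth = 2
Step 7 ('rot'): needs 3 value(s) but depth is 2 — STACK UNDERFLOW

Answer: step 7: rot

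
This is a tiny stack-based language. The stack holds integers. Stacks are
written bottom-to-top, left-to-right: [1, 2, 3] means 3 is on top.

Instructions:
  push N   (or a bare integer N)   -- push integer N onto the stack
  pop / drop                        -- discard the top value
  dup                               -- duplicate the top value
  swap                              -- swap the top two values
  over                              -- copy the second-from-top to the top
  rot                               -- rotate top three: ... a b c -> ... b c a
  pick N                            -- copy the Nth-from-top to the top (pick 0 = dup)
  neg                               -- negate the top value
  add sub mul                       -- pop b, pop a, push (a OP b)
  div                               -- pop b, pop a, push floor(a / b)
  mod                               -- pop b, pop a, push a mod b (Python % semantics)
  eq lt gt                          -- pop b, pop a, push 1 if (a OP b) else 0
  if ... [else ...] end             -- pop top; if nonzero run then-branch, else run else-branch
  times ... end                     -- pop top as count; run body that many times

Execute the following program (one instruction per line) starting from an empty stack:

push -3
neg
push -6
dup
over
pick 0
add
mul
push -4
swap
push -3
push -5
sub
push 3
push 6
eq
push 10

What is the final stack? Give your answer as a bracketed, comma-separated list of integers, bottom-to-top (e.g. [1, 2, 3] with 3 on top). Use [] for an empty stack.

After 'push -3': [-3]
After 'neg': [3]
After 'push -6': [3, -6]
After 'dup': [3, -6, -6]
After 'over': [3, -6, -6, -6]
After 'pick 0': [3, -6, -6, -6, -6]
After 'add': [3, -6, -6, -12]
After 'mul': [3, -6, 72]
After 'push -4': [3, -6, 72, -4]
After 'swap': [3, -6, -4, 72]
After 'push -3': [3, -6, -4, 72, -3]
After 'push -5': [3, -6, -4, 72, -3, -5]
After 'sub': [3, -6, -4, 72, 2]
After 'push 3': [3, -6, -4, 72, 2, 3]
After 'push 6': [3, -6, -4, 72, 2, 3, 6]
After 'eq': [3, -6, -4, 72, 2, 0]
After 'push 10': [3, -6, -4, 72, 2, 0, 10]

Answer: [3, -6, -4, 72, 2, 0, 10]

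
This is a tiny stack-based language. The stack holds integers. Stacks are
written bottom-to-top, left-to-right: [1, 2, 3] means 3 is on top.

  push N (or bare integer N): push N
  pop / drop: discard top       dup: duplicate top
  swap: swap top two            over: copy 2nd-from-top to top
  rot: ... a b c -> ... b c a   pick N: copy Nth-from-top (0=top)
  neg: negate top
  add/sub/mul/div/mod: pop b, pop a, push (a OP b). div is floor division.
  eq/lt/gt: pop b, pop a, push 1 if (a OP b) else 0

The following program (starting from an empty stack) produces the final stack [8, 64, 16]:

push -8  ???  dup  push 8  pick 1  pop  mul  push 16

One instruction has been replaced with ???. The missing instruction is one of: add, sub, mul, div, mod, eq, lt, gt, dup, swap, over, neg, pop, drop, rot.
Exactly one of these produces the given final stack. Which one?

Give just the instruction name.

Answer: neg

Derivation:
Stack before ???: [-8]
Stack after ???:  [8]
The instruction that transforms [-8] -> [8] is: neg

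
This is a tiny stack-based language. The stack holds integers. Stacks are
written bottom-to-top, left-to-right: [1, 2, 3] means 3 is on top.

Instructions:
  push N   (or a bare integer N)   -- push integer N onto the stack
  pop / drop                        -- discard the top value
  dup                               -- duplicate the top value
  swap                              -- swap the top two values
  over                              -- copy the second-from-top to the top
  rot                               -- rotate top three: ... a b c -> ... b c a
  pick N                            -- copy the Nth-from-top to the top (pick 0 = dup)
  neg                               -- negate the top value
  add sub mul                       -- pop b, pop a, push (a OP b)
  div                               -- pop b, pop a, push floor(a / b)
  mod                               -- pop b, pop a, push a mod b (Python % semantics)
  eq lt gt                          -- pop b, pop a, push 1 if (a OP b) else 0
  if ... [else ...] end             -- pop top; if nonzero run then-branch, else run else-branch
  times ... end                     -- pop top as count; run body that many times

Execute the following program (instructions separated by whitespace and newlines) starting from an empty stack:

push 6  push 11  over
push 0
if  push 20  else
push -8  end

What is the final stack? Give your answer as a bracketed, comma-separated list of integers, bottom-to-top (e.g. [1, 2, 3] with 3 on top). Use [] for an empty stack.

After 'push 6': [6]
After 'push 11': [6, 11]
After 'over': [6, 11, 6]
After 'push 0': [6, 11, 6, 0]
After 'if': [6, 11, 6]
After 'push -8': [6, 11, 6, -8]

Answer: [6, 11, 6, -8]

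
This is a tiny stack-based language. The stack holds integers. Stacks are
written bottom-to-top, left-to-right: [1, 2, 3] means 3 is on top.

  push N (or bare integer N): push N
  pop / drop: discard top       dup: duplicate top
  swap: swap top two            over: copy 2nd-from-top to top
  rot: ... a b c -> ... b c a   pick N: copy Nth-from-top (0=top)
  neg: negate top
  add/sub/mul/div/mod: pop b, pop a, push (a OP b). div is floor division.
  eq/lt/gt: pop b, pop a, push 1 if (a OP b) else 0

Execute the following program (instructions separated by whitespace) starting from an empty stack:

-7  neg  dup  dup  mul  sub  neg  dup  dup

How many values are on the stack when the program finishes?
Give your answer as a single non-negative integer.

After 'push -7': stack = [-7] (depth 1)
After 'neg': stack = [7] (depth 1)
After 'dup': stack = [7, 7] (depth 2)
After 'dup': stack = [7, 7, 7] (depth 3)
After 'mul': stack = [7, 49] (depth 2)
After 'sub': stack = [-42] (depth 1)
After 'neg': stack = [42] (depth 1)
After 'dup': stack = [42, 42] (depth 2)
After 'dup': stack = [42, 42, 42] (depth 3)

Answer: 3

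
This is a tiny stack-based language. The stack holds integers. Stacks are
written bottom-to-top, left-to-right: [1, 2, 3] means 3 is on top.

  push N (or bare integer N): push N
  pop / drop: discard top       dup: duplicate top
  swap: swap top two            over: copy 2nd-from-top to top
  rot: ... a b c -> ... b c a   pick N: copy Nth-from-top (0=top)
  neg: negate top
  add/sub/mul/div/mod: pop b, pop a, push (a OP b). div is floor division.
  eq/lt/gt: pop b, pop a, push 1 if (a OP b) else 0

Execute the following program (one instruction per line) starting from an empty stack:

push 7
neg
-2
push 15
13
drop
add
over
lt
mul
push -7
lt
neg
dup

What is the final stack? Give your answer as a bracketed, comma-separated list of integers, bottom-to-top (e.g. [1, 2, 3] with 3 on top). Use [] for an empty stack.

Answer: [0, 0]

Derivation:
After 'push 7': [7]
After 'neg': [-7]
After 'push -2': [-7, -2]
After 'push 15': [-7, -2, 15]
After 'push 13': [-7, -2, 15, 13]
After 'drop': [-7, -2, 15]
After 'add': [-7, 13]
After 'over': [-7, 13, -7]
After 'lt': [-7, 0]
After 'mul': [0]
After 'push -7': [0, -7]
After 'lt': [0]
After 'neg': [0]
After 'dup': [0, 0]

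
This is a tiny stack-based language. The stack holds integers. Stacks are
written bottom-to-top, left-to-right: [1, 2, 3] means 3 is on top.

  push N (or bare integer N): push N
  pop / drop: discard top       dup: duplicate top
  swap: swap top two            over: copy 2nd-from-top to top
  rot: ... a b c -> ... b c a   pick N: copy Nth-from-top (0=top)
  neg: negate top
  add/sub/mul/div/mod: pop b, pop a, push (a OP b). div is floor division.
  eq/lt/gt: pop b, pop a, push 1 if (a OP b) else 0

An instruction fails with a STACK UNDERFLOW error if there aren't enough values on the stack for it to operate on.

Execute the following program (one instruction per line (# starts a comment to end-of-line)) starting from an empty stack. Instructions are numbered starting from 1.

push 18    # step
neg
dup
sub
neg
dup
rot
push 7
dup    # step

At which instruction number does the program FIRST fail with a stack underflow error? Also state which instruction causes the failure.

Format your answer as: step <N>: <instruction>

Step 1 ('push 18'): stack = [18], depth = 1
Step 2 ('neg'): stack = [-18], depth = 1
Step 3 ('dup'): stack = [-18, -18], depth = 2
Step 4 ('sub'): stack = [0], depth = 1
Step 5 ('neg'): stack = [0], depth = 1
Step 6 ('dup'): stack = [0, 0], depth = 2
Step 7 ('rot'): needs 3 value(s) but depth is 2 — STACK UNDERFLOW

Answer: step 7: rot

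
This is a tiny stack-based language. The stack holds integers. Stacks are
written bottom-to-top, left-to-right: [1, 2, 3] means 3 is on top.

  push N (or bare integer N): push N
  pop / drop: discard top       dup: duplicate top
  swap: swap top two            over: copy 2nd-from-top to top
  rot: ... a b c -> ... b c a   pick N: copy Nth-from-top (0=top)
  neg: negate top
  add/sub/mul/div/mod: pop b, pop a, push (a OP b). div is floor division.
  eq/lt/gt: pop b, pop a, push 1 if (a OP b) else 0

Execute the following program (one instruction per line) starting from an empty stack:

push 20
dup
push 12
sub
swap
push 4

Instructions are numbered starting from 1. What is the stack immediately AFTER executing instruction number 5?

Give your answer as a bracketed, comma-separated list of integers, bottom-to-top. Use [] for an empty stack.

Answer: [8, 20]

Derivation:
Step 1 ('push 20'): [20]
Step 2 ('dup'): [20, 20]
Step 3 ('push 12'): [20, 20, 12]
Step 4 ('sub'): [20, 8]
Step 5 ('swap'): [8, 20]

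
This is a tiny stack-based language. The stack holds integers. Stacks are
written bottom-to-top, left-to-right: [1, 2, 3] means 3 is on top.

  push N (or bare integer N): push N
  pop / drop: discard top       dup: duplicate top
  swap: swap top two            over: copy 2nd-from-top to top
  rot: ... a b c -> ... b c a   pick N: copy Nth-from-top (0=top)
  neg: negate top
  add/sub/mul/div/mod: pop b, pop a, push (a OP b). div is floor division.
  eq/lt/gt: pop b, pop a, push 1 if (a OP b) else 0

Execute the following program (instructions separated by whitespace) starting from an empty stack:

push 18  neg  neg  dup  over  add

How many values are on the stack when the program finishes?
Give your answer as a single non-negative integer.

After 'push 18': stack = [18] (depth 1)
After 'neg': stack = [-18] (depth 1)
After 'neg': stack = [18] (depth 1)
After 'dup': stack = [18, 18] (depth 2)
After 'over': stack = [18, 18, 18] (depth 3)
After 'add': stack = [18, 36] (depth 2)

Answer: 2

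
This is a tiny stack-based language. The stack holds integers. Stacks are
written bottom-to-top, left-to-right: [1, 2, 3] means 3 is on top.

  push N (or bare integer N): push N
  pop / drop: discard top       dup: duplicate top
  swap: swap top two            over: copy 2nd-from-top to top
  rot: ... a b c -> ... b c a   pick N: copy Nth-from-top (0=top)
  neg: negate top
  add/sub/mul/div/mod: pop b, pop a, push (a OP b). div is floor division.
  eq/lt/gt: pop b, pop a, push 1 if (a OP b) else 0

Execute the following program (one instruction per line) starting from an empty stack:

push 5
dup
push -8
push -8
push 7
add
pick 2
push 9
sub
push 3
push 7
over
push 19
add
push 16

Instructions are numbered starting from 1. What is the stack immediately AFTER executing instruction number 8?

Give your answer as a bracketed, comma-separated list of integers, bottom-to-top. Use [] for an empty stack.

Answer: [5, 5, -8, -1, 5, 9]

Derivation:
Step 1 ('push 5'): [5]
Step 2 ('dup'): [5, 5]
Step 3 ('push -8'): [5, 5, -8]
Step 4 ('push -8'): [5, 5, -8, -8]
Step 5 ('push 7'): [5, 5, -8, -8, 7]
Step 6 ('add'): [5, 5, -8, -1]
Step 7 ('pick 2'): [5, 5, -8, -1, 5]
Step 8 ('push 9'): [5, 5, -8, -1, 5, 9]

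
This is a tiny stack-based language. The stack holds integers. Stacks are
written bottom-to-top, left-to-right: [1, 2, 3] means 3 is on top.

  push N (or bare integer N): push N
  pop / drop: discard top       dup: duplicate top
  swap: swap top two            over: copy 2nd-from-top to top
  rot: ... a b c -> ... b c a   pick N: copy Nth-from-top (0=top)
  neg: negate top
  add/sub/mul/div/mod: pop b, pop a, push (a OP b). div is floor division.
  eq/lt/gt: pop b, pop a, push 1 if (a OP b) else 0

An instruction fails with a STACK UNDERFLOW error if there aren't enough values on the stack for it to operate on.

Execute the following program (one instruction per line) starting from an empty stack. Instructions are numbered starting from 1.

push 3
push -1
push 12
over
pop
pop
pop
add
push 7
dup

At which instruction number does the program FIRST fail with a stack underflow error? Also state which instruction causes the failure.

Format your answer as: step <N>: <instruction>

Step 1 ('push 3'): stack = [3], depth = 1
Step 2 ('push -1'): stack = [3, -1], depth = 2
Step 3 ('push 12'): stack = [3, -1, 12], depth = 3
Step 4 ('over'): stack = [3, -1, 12, -1], depth = 4
Step 5 ('pop'): stack = [3, -1, 12], depth = 3
Step 6 ('pop'): stack = [3, -1], depth = 2
Step 7 ('pop'): stack = [3], depth = 1
Step 8 ('add'): needs 2 value(s) but depth is 1 — STACK UNDERFLOW

Answer: step 8: add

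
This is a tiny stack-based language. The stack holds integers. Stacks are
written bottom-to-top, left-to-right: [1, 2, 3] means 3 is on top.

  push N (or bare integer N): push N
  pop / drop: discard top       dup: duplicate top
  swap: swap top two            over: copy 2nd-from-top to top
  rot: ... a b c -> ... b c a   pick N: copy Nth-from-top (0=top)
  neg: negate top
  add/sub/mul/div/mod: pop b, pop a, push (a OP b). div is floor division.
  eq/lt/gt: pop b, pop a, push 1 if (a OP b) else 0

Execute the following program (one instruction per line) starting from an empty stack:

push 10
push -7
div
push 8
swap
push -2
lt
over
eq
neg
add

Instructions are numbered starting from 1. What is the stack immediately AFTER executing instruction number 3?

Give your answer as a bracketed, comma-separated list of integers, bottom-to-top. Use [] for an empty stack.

Answer: [-2]

Derivation:
Step 1 ('push 10'): [10]
Step 2 ('push -7'): [10, -7]
Step 3 ('div'): [-2]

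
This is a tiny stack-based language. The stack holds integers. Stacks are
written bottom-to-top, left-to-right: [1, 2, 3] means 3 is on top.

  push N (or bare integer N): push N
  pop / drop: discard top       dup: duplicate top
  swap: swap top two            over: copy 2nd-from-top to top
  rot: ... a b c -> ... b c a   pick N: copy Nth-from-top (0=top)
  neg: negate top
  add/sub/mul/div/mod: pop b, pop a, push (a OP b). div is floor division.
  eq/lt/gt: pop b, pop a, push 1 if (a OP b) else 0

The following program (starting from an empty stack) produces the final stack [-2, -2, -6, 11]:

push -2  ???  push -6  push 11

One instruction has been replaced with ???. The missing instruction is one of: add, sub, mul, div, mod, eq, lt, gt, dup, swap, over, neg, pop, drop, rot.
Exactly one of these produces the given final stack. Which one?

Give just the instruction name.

Answer: dup

Derivation:
Stack before ???: [-2]
Stack after ???:  [-2, -2]
The instruction that transforms [-2] -> [-2, -2] is: dup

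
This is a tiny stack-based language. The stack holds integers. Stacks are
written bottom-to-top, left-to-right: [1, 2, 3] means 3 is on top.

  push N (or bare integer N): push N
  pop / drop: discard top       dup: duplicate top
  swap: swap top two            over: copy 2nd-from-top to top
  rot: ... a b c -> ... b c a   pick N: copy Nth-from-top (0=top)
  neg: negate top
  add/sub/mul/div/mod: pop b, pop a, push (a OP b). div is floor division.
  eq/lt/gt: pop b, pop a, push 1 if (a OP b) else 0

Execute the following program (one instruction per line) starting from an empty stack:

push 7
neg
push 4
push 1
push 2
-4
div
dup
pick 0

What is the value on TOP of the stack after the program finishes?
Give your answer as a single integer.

Answer: -1

Derivation:
After 'push 7': [7]
After 'neg': [-7]
After 'push 4': [-7, 4]
After 'push 1': [-7, 4, 1]
After 'push 2': [-7, 4, 1, 2]
After 'push -4': [-7, 4, 1, 2, -4]
After 'div': [-7, 4, 1, -1]
After 'dup': [-7, 4, 1, -1, -1]
After 'pick 0': [-7, 4, 1, -1, -1, -1]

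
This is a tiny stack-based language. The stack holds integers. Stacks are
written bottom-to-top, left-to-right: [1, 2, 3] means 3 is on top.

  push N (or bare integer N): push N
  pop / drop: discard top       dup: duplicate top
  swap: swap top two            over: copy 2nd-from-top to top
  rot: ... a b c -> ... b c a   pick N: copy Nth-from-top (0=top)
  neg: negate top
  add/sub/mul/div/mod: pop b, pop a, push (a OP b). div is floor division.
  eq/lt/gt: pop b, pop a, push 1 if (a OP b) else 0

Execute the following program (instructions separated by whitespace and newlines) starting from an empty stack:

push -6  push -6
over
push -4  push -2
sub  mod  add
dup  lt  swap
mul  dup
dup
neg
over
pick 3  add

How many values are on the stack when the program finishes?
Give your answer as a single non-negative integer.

After 'push -6': stack = [-6] (depth 1)
After 'push -6': stack = [-6, -6] (depth 2)
After 'over': stack = [-6, -6, -6] (depth 3)
After 'push -4': stack = [-6, -6, -6, -4] (depth 4)
After 'push -2': stack = [-6, -6, -6, -4, -2] (depth 5)
After 'sub': stack = [-6, -6, -6, -2] (depth 4)
After 'mod': stack = [-6, -6, 0] (depth 3)
After 'add': stack = [-6, -6] (depth 2)
After 'dup': stack = [-6, -6, -6] (depth 3)
After 'lt': stack = [-6, 0] (depth 2)
After 'swap': stack = [0, -6] (depth 2)
After 'mul': stack = [0] (depth 1)
After 'dup': stack = [0, 0] (depth 2)
After 'dup': stack = [0, 0, 0] (depth 3)
After 'neg': stack = [0, 0, 0] (depth 3)
After 'over': stack = [0, 0, 0, 0] (depth 4)
After 'pick 3': stack = [0, 0, 0, 0, 0] (depth 5)
After 'add': stack = [0, 0, 0, 0] (depth 4)

Answer: 4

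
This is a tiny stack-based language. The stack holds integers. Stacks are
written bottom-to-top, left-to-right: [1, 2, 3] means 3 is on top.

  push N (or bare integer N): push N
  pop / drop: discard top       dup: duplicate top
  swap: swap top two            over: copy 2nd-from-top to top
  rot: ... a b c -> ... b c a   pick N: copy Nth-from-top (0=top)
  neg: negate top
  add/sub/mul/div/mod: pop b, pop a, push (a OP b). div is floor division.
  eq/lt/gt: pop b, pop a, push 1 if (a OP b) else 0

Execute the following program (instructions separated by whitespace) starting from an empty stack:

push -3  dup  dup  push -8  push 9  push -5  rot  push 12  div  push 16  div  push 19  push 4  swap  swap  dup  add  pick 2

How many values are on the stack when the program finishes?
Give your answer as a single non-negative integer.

Answer: 9

Derivation:
After 'push -3': stack = [-3] (depth 1)
After 'dup': stack = [-3, -3] (depth 2)
After 'dup': stack = [-3, -3, -3] (depth 3)
After 'push -8': stack = [-3, -3, -3, -8] (depth 4)
After 'push 9': stack = [-3, -3, -3, -8, 9] (depth 5)
After 'push -5': stack = [-3, -3, -3, -8, 9, -5] (depth 6)
After 'rot': stack = [-3, -3, -3, 9, -5, -8] (depth 6)
After 'push 12': stack = [-3, -3, -3, 9, -5, -8, 12] (depth 7)
After 'div': stack = [-3, -3, -3, 9, -5, -1] (depth 6)
After 'push 16': stack = [-3, -3, -3, 9, -5, -1, 16] (depth 7)
After 'div': stack = [-3, -3, -3, 9, -5, -1] (depth 6)
After 'push 19': stack = [-3, -3, -3, 9, -5, -1, 19] (depth 7)
After 'push 4': stack = [-3, -3, -3, 9, -5, -1, 19, 4] (depth 8)
After 'swap': stack = [-3, -3, -3, 9, -5, -1, 4, 19] (depth 8)
After 'swap': stack = [-3, -3, -3, 9, -5, -1, 19, 4] (depth 8)
After 'dup': stack = [-3, -3, -3, 9, -5, -1, 19, 4, 4] (depth 9)
After 'add': stack = [-3, -3, -3, 9, -5, -1, 19, 8] (depth 8)
After 'pick 2': stack = [-3, -3, -3, 9, -5, -1, 19, 8, -1] (depth 9)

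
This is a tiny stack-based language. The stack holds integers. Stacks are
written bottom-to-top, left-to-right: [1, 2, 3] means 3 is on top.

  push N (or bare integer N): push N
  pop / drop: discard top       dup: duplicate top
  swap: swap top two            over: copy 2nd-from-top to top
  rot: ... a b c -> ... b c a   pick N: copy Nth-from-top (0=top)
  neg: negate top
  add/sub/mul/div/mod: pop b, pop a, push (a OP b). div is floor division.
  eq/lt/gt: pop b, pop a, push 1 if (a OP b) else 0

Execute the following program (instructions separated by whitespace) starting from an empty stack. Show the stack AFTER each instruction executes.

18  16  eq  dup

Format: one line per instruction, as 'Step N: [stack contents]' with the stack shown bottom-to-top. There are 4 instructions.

Step 1: [18]
Step 2: [18, 16]
Step 3: [0]
Step 4: [0, 0]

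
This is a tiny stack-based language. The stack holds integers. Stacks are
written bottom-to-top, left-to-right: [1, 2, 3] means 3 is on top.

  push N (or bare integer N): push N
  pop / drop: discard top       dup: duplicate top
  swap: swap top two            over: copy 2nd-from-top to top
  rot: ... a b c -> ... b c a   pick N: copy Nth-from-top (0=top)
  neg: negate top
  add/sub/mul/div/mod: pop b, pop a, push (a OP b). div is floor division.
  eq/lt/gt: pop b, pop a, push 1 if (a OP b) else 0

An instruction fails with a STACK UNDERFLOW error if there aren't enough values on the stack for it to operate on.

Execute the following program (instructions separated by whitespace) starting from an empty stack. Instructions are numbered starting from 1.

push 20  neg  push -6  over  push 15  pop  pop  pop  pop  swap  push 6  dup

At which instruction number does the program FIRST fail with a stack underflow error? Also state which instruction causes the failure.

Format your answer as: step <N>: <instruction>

Answer: step 10: swap

Derivation:
Step 1 ('push 20'): stack = [20], depth = 1
Step 2 ('neg'): stack = [-20], depth = 1
Step 3 ('push -6'): stack = [-20, -6], depth = 2
Step 4 ('over'): stack = [-20, -6, -20], depth = 3
Step 5 ('push 15'): stack = [-20, -6, -20, 15], depth = 4
Step 6 ('pop'): stack = [-20, -6, -20], depth = 3
Step 7 ('pop'): stack = [-20, -6], depth = 2
Step 8 ('pop'): stack = [-20], depth = 1
Step 9 ('pop'): stack = [], depth = 0
Step 10 ('swap'): needs 2 value(s) but depth is 0 — STACK UNDERFLOW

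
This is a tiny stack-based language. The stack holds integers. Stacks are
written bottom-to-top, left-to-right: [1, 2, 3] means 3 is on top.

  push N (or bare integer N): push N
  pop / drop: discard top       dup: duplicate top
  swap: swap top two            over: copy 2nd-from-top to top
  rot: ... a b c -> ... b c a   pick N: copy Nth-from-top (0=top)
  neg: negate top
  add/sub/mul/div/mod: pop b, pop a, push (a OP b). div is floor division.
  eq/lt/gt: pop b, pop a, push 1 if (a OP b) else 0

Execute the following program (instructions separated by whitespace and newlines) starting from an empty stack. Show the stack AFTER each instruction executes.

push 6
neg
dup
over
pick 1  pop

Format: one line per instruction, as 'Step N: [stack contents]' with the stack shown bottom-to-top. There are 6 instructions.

Step 1: [6]
Step 2: [-6]
Step 3: [-6, -6]
Step 4: [-6, -6, -6]
Step 5: [-6, -6, -6, -6]
Step 6: [-6, -6, -6]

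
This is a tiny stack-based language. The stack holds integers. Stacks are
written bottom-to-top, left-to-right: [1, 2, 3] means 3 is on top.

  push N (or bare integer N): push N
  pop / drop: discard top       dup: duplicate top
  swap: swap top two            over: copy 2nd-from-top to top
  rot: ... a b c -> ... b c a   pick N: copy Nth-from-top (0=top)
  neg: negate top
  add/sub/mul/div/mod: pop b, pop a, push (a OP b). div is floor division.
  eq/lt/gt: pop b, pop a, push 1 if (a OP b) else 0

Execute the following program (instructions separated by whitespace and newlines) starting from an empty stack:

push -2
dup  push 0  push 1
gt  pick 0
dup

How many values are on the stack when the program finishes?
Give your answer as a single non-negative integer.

After 'push -2': stack = [-2] (depth 1)
After 'dup': stack = [-2, -2] (depth 2)
After 'push 0': stack = [-2, -2, 0] (depth 3)
After 'push 1': stack = [-2, -2, 0, 1] (depth 4)
After 'gt': stack = [-2, -2, 0] (depth 3)
After 'pick 0': stack = [-2, -2, 0, 0] (depth 4)
After 'dup': stack = [-2, -2, 0, 0, 0] (depth 5)

Answer: 5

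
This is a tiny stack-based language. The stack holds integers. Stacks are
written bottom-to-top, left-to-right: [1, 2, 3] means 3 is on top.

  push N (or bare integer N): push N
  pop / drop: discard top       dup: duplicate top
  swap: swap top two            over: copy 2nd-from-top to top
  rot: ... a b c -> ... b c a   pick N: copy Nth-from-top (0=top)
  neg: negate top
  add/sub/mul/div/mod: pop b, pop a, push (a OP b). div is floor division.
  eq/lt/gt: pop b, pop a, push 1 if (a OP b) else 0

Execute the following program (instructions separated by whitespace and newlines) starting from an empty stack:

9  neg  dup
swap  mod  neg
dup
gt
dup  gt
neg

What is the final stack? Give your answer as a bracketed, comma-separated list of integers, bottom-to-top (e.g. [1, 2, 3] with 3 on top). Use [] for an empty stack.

Answer: [0]

Derivation:
After 'push 9': [9]
After 'neg': [-9]
After 'dup': [-9, -9]
After 'swap': [-9, -9]
After 'mod': [0]
After 'neg': [0]
After 'dup': [0, 0]
After 'gt': [0]
After 'dup': [0, 0]
After 'gt': [0]
After 'neg': [0]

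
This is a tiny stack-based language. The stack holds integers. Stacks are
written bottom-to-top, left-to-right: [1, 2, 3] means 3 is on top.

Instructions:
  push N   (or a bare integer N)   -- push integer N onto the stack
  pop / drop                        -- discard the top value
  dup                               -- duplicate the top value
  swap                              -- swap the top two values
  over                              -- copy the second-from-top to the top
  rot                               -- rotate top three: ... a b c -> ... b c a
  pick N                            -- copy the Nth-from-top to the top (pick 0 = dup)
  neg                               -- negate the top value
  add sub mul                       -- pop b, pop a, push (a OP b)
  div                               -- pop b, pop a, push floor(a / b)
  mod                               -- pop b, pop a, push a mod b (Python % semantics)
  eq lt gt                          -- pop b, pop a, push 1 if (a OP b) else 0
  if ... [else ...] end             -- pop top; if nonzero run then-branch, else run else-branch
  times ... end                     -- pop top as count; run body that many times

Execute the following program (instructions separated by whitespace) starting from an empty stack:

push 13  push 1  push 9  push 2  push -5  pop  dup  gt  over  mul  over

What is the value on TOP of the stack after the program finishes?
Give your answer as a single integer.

Answer: 9

Derivation:
After 'push 13': [13]
After 'push 1': [13, 1]
After 'push 9': [13, 1, 9]
After 'push 2': [13, 1, 9, 2]
After 'push -5': [13, 1, 9, 2, -5]
After 'pop': [13, 1, 9, 2]
After 'dup': [13, 1, 9, 2, 2]
After 'gt': [13, 1, 9, 0]
After 'over': [13, 1, 9, 0, 9]
After 'mul': [13, 1, 9, 0]
After 'over': [13, 1, 9, 0, 9]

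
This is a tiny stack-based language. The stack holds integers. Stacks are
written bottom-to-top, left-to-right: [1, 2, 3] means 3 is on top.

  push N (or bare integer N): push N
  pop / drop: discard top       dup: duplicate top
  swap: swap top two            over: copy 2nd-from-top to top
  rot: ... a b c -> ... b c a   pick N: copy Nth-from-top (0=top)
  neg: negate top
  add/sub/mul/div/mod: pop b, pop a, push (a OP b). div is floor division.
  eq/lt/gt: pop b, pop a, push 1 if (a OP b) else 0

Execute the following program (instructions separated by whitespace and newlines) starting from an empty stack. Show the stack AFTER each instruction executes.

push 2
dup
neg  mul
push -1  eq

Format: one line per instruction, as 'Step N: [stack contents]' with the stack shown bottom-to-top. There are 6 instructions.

Step 1: [2]
Step 2: [2, 2]
Step 3: [2, -2]
Step 4: [-4]
Step 5: [-4, -1]
Step 6: [0]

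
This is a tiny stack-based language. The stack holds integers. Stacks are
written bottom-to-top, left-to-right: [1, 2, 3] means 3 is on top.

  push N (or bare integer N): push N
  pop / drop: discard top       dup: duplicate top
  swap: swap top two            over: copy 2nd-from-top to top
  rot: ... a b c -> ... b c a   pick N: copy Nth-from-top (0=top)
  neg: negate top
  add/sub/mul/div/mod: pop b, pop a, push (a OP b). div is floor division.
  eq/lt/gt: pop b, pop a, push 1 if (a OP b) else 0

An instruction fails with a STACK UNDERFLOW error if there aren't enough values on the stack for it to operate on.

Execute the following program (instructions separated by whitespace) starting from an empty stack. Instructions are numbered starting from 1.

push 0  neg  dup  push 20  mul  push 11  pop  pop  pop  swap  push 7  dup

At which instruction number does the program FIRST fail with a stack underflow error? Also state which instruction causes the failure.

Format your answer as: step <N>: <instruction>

Answer: step 10: swap

Derivation:
Step 1 ('push 0'): stack = [0], depth = 1
Step 2 ('neg'): stack = [0], depth = 1
Step 3 ('dup'): stack = [0, 0], depth = 2
Step 4 ('push 20'): stack = [0, 0, 20], depth = 3
Step 5 ('mul'): stack = [0, 0], depth = 2
Step 6 ('push 11'): stack = [0, 0, 11], depth = 3
Step 7 ('pop'): stack = [0, 0], depth = 2
Step 8 ('pop'): stack = [0], depth = 1
Step 9 ('pop'): stack = [], depth = 0
Step 10 ('swap'): needs 2 value(s) but depth is 0 — STACK UNDERFLOW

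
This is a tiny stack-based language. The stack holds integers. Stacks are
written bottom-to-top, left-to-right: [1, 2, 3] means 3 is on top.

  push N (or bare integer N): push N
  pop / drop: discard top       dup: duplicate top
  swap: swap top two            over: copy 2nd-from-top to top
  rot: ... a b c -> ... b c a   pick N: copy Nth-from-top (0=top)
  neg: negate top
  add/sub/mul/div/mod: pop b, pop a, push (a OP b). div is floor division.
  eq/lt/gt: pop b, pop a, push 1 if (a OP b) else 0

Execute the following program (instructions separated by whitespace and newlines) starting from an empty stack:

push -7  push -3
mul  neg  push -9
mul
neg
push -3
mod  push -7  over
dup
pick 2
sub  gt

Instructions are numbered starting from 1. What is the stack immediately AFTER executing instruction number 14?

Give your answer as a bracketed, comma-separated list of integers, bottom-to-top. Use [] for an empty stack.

Step 1 ('push -7'): [-7]
Step 2 ('push -3'): [-7, -3]
Step 3 ('mul'): [21]
Step 4 ('neg'): [-21]
Step 5 ('push -9'): [-21, -9]
Step 6 ('mul'): [189]
Step 7 ('neg'): [-189]
Step 8 ('push -3'): [-189, -3]
Step 9 ('mod'): [0]
Step 10 ('push -7'): [0, -7]
Step 11 ('over'): [0, -7, 0]
Step 12 ('dup'): [0, -7, 0, 0]
Step 13 ('pick 2'): [0, -7, 0, 0, -7]
Step 14 ('sub'): [0, -7, 0, 7]

Answer: [0, -7, 0, 7]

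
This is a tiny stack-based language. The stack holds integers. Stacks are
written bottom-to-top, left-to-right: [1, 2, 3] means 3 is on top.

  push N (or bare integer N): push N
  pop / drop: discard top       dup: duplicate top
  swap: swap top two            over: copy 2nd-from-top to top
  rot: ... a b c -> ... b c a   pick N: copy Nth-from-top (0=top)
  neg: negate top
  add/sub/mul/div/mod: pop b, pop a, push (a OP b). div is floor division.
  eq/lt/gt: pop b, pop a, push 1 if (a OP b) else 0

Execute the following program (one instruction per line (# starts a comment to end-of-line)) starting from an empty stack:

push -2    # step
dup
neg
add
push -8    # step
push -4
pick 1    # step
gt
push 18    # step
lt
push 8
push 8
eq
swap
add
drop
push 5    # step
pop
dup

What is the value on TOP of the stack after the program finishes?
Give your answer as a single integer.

After 'push -2': [-2]
After 'dup': [-2, -2]
After 'neg': [-2, 2]
After 'add': [0]
After 'push -8': [0, -8]
After 'push -4': [0, -8, -4]
After 'pick 1': [0, -8, -4, -8]
After 'gt': [0, -8, 1]
After 'push 18': [0, -8, 1, 18]
After 'lt': [0, -8, 1]
After 'push 8': [0, -8, 1, 8]
After 'push 8': [0, -8, 1, 8, 8]
After 'eq': [0, -8, 1, 1]
After 'swap': [0, -8, 1, 1]
After 'add': [0, -8, 2]
After 'drop': [0, -8]
After 'push 5': [0, -8, 5]
After 'pop': [0, -8]
After 'dup': [0, -8, -8]

Answer: -8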